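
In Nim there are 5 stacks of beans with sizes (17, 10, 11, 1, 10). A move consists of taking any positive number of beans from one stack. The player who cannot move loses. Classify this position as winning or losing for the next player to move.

Compute the nim-sum pairwise:
17 ^ 10 = 27
27 ^ 11 = 16
16 ^ 1 = 17
17 ^ 10 = 27
The nim-sum is 27 ≠ 0, so this is an N-position: the player to move can win.

Winning position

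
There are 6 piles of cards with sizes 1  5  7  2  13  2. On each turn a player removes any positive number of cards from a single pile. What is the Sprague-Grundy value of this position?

14

Nim-sum: 1 XOR 5 XOR 7 XOR 2 XOR 13 XOR 2 = 14.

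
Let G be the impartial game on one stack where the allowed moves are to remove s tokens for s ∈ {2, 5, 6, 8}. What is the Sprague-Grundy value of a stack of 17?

1

Compute g(0), g(1), … for moves {2, 5, 6, 8}:
k:     0  1  2  3  4  5  6  7  8  9 10 11 12 13 14 15 16 17
g(k):  0  0  1  1  0  2  1  3  2  2  3  0  2  1  0  0  1  1
So g(17) = 1.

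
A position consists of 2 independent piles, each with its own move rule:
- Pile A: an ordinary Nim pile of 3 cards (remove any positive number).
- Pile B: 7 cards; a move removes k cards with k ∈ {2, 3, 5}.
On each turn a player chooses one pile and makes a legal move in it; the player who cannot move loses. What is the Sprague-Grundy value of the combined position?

Pile A is a plain Nim pile of size 3, so its Grundy value is 3.
For pile B, compute g(0), g(1), … with moves {2, 3, 5}:
k:     0  1  2  3  4  5  6  7
g(k):  0  0  1  1  2  2  3  0
So g(7) = 0.
By the Sprague-Grundy theorem, the Grundy value of a sum of independent games is the XOR of the component values.
Combined value = 3 XOR 0 = 3.

3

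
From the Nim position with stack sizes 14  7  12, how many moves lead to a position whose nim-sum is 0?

Compute the nim-sum pairwise:
14 ⊕ 7 = 9
9 ⊕ 12 = 5
The overall nim-sum is X = 5. A stack of size p has a winning move iff p XOR X < p (reduce it to p XOR X).
  14: 14 XOR 5 = 11 < 14 — winning move (to 11).
  7: 7 XOR 5 = 2 < 7 — winning move (to 2).
  12: 12 XOR 5 = 9 < 12 — winning move (to 9).
That gives 3 winning moves.

3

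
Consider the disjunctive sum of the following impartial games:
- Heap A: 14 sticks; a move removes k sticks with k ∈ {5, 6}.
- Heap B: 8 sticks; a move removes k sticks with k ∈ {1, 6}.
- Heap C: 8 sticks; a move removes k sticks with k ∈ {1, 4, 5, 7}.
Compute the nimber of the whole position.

For heap A, compute g(0), g(1), … with moves {5, 6}:
k:     0  1  2  3  4  5  6  7  8  9 10 11 12 13 14
g(k):  0  0  0  0  0  1  1  1  1  1  2  0  0  0  0
So g(14) = 0.
Grundy values for heap B (subtraction set {1, 6}):
g(0) = mex{} = 0
g(1) = mex{0} = 1
g(2) = mex{1} = 0
g(3) = mex{0} = 1
g(4) = mex{1} = 0
g(5) = mex{0} = 1
g(6) = mex{0,1} = 2
g(7) = mex{1,2} = 0
g(8) = mex{0} = 1
So g(8) = 1.
Build the Grundy sequence for heap C with g(k) = mex{g(k−s) : s ∈ {1, 4, 5, 7}, s ≤ k}:
g(0) = mex{} = 0
g(1) = mex{0} = 1
g(2) = mex{1} = 0
g(3) = mex{0} = 1
g(4) = mex{0,1} = 2
g(5) = mex{0,1,2} = 3
g(6) = mex{0,1,3} = 2
g(7) = mex{0,1,2} = 3
g(8) = mex{1,2,3} = 0
So g(8) = 0.
By the Sprague-Grundy theorem, the Grundy value of a sum of independent games is the XOR of the component values.
Combined value = 0 XOR 1 XOR 0 = 1.

1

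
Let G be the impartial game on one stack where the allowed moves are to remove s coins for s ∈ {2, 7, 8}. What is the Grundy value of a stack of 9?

2

Build the Grundy sequence with g(k) = mex{g(k−s) : s ∈ {2, 7, 8}, s ≤ k}:
g(0) = mex{} = 0
g(1) = mex{} = 0
g(2) = mex{0} = 1
g(3) = mex{0} = 1
g(4) = mex{1} = 0
g(5) = mex{1} = 0
g(6) = mex{0} = 1
g(7) = mex{0} = 1
g(8) = mex{0,1} = 2
g(9) = mex{0,1} = 2
So g(9) = 2.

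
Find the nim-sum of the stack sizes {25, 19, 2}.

8

Bitwise XOR of the heap sizes:
  11001  (25)
  10011  (19)
  00010  (2)
  -----
  01000  (8)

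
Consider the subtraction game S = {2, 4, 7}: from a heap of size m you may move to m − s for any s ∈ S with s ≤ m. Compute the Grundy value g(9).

Build the Grundy sequence with g(k) = mex{g(k−s) : s ∈ {2, 4, 7}, s ≤ k}:
g(0) = mex{} = 0
g(1) = mex{} = 0
g(2) = mex{0} = 1
g(3) = mex{0} = 1
g(4) = mex{0,1} = 2
g(5) = mex{0,1} = 2
g(6) = mex{1,2} = 0
g(7) = mex{0,1,2} = 3
g(8) = mex{0,2} = 1
g(9) = mex{1,2,3} = 0
So g(9) = 0.

0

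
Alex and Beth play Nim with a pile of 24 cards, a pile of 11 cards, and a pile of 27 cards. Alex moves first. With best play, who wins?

Alex wins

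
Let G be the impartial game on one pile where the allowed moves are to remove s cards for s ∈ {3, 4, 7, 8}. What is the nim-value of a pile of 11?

Grundy values for subtraction set {3, 4, 7, 8}:
g(0) = mex{} = 0
g(1) = mex{} = 0
g(2) = mex{} = 0
g(3) = mex{0} = 1
g(4) = mex{0} = 1
g(5) = mex{0} = 1
g(6) = mex{0,1} = 2
g(7) = mex{0,1} = 2
g(8) = mex{0,1} = 2
g(9) = mex{0,1,2} = 3
g(10) = mex{0,1,2} = 3
g(11) = mex{1,2} = 0
So g(11) = 0.

0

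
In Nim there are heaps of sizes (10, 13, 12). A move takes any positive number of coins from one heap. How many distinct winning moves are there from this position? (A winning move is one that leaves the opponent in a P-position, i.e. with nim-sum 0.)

3

Write each in binary and XOR column by column:
  1010  (10)
  1101  (13)
  1100  (12)
  ----
  1011  (11)
The overall nim-sum is X = 11. A heap of size p has a winning move iff p XOR X < p (reduce it to p XOR X).
  10: 10 XOR 11 = 1 < 10 — winning move (to 1).
  13: 13 XOR 11 = 6 < 13 — winning move (to 6).
  12: 12 XOR 11 = 7 < 12 — winning move (to 7).
That gives 3 winning moves.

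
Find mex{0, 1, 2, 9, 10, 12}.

The values 0, 1, 2 are all present; 3 is the first non-negative integer missing from the set.

3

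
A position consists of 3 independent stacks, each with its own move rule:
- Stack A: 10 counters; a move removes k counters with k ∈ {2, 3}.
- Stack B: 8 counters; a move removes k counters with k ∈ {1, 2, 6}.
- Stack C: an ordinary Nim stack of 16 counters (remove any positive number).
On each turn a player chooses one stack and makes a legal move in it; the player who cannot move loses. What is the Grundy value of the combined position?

Grundy values for stack A (subtraction set {2, 3}):
g(0) = mex{} = 0
g(1) = mex{} = 0
g(2) = mex{0} = 1
g(3) = mex{0} = 1
g(4) = mex{0,1} = 2
g(5) = mex{1} = 0
g(6) = mex{1,2} = 0
g(7) = mex{0,2} = 1
g(8) = mex{0} = 1
g(9) = mex{0,1} = 2
g(10) = mex{1} = 0
So g(10) = 0.
For stack B, compute g(0), g(1), … with moves {1, 2, 6}:
g(0) = mex{} = 0
g(1) = mex{0} = 1
g(2) = mex{0,1} = 2
g(3) = mex{1,2} = 0
g(4) = mex{0,2} = 1
g(5) = mex{0,1} = 2
g(6) = mex{0,1,2} = 3
g(7) = mex{1,2,3} = 0
g(8) = mex{0,2,3} = 1
So g(8) = 1.
Stack C is a plain Nim stack of size 16, so its Grundy value is 16.
The value of a disjunctive sum is the nim-sum of the parts.
Combined value = 0 XOR 1 XOR 16 = 17.

17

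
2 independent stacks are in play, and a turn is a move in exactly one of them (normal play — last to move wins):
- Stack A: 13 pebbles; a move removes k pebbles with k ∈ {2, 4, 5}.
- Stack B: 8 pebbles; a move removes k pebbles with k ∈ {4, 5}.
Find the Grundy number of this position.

1

For stack A, compute g(0), g(1), … with moves {2, 4, 5}:
g(0) = mex{} = 0
g(1) = mex{} = 0
g(2) = mex{0} = 1
g(3) = mex{0} = 1
g(4) = mex{0,1} = 2
g(5) = mex{0,1} = 2
g(6) = mex{0,1,2} = 3
g(7) = mex{1,2} = 0
g(8) = mex{1,2,3} = 0
g(9) = mex{0,2} = 1
g(10) = mex{0,2,3} = 1
g(11) = mex{0,1,3} = 2
g(12) = mex{0,1} = 2
g(13) = mex{0,1,2} = 3
So g(13) = 3.
Grundy values for stack B (subtraction set {4, 5}):
k:     0  1  2  3  4  5  6  7  8
g(k):  0  0  0  0  1  1  1  1  2
So g(8) = 2.
By the Sprague-Grundy theorem, the Grundy value of a sum of independent games is the XOR of the component values.
Combined value = 3 ⊕ 2 = 1.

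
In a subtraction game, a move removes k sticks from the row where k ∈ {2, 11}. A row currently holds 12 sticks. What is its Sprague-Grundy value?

2

Compute g(0), g(1), … for moves {2, 11}:
k:     0  1  2  3  4  5  6  7  8  9 10 11 12
g(k):  0  0  1  1  0  0  1  1  0  0  1  1  2
So g(12) = 2.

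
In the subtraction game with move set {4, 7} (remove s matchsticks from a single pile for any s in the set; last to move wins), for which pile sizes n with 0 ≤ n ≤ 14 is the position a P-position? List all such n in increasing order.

0, 1, 2, 3, 11, 12, 13, 14

Grundy values for subtraction set {4, 7}:
g(0) = mex{} = 0
g(1) = mex{} = 0
g(2) = mex{} = 0
g(3) = mex{} = 0
g(4) = mex{0} = 1
g(5) = mex{0} = 1
g(6) = mex{0} = 1
g(7) = mex{0} = 1
g(8) = mex{0,1} = 2
g(9) = mex{0,1} = 2
g(10) = mex{0,1} = 2
g(11) = mex{1} = 0
g(12) = mex{1,2} = 0
g(13) = mex{1,2} = 0
g(14) = mex{1,2} = 0
The P-positions (g = 0) in 0..14 are 0, 1, 2, 3, 11, 12, 13, 14.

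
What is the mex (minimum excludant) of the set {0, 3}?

0 is in the set but 1 is not, so the mex is 1.

1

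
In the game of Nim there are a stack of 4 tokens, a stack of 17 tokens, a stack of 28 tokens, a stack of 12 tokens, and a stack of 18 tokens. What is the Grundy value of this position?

23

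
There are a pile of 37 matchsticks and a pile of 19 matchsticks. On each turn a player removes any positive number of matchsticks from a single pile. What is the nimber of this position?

54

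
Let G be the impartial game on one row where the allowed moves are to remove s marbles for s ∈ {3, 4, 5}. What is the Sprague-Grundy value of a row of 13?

Grundy values for subtraction set {3, 4, 5}:
k:     0  1  2  3  4  5  6  7  8  9 10 11 12 13
g(k):  0  0  0  1  1  1  2  2  0  0  0  1  1  1
So g(13) = 1.

1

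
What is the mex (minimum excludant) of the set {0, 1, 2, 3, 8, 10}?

The values 0, 1, 2, 3 are all present; 4 is the first non-negative integer missing from the set.

4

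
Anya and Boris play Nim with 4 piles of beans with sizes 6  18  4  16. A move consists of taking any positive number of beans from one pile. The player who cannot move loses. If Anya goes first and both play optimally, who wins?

Compute the nim-sum pairwise:
6 XOR 18 = 20
20 XOR 4 = 16
16 XOR 16 = 0
The nim-sum is 0, so this is a P-position: the player to move is in a losing position under optimal play; Anya is about to move from it and so loses — Boris wins.

Boris wins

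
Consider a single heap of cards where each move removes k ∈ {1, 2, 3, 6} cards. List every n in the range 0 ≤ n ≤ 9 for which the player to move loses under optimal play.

0, 4, 8

Build the Grundy sequence with g(k) = mex{g(k−s) : s ∈ {1, 2, 3, 6}, s ≤ k}:
g(0) = mex{} = 0
g(1) = mex{0} = 1
g(2) = mex{0,1} = 2
g(3) = mex{0,1,2} = 3
g(4) = mex{1,2,3} = 0
g(5) = mex{0,2,3} = 1
g(6) = mex{0,1,3} = 2
g(7) = mex{0,1,2} = 3
g(8) = mex{1,2,3} = 0
g(9) = mex{0,2,3} = 1
The P-positions (g = 0) in 0..9 are 0, 4, 8.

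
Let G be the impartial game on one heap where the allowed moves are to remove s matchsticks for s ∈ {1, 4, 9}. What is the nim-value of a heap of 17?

Grundy values for subtraction set {1, 4, 9}:
k:     0  1  2  3  4  5  6  7  8  9 10 11 12 13 14 15 16 17
g(k):  0  1  0  1  2  0  1  0  1  2  0  1  0  1  2  0  1  0
So g(17) = 0.

0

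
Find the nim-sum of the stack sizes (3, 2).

1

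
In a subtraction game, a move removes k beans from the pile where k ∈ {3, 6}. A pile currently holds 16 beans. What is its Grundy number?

2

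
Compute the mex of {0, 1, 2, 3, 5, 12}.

4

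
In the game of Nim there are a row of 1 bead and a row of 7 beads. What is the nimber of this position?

6

Nim-sum: 1 ^ 7 = 6.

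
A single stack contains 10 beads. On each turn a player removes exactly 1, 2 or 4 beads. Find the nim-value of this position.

1

Compute g(0), g(1), … for moves {1, 2, 4}:
g(0) = mex{} = 0
g(1) = mex{0} = 1
g(2) = mex{0,1} = 2
g(3) = mex{1,2} = 0
g(4) = mex{0,2} = 1
g(5) = mex{0,1} = 2
g(6) = mex{1,2} = 0
g(7) = mex{0,2} = 1
g(8) = mex{0,1} = 2
g(9) = mex{1,2} = 0
g(10) = mex{0,2} = 1
So g(10) = 1.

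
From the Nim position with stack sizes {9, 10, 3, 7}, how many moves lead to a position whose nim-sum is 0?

1

Compute the nim-sum pairwise:
9 ^ 10 = 3
3 ^ 3 = 0
0 ^ 7 = 7
The overall nim-sum is X = 7. A stack of size p has a winning move iff p XOR X < p (reduce it to p XOR X).
  9: 9 XOR 7 = 14 ≥ 9 — no move.
  10: 10 XOR 7 = 13 ≥ 10 — no move.
  3: 3 XOR 7 = 4 ≥ 3 — no move.
  7: 7 XOR 7 = 0 < 7 — winning move (to 0).
That gives 1 winning move.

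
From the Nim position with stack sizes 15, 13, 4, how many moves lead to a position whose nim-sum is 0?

In binary:
  1111  (15)
  1101  (13)
  0100  (4)
  ----
  0110  (6)
The overall nim-sum is X = 6. A stack of size p has a winning move iff p XOR X < p (reduce it to p XOR X).
  15: 15 XOR 6 = 9 < 15 — winning move (to 9).
  13: 13 XOR 6 = 11 < 13 — winning move (to 11).
  4: 4 XOR 6 = 2 < 4 — winning move (to 2).
That gives 3 winning moves.

3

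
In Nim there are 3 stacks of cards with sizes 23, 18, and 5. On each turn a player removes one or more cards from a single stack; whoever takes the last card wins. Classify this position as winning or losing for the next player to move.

Nim-sum: 23 ^ 18 ^ 5 = 0.
The nim-sum is 0, so this is a P-position: the player to move is in a losing position under optimal play.

Losing position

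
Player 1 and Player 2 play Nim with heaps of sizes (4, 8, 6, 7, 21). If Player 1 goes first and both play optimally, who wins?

Player 1 wins

Nim-sum: 4 XOR 8 XOR 6 XOR 7 XOR 21 = 24.
The nim-sum is 24 ≠ 0, so this is an N-position: the player to move can win; Player 1 has a winning move.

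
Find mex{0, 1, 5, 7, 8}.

The values 0, 1 are all present; 2 is the first non-negative integer missing from the set.

2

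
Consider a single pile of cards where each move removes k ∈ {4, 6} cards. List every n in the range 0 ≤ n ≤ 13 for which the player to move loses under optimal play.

0, 1, 2, 3, 10, 11, 12, 13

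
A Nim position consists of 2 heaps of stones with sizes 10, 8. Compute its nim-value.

2

Nim-sum: 10 XOR 8 = 2.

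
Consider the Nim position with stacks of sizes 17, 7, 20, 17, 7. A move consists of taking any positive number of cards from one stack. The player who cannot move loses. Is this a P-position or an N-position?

Nim-sum: 17 ^ 7 ^ 20 ^ 17 ^ 7 = 20.
The nim-sum is 20 ≠ 0, so this is an N-position: the player to move can win.

N-position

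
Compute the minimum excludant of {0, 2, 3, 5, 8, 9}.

1

0 is in the set but 1 is not, so the mex is 1.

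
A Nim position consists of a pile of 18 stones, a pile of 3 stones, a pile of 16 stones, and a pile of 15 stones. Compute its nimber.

Compute the nim-sum pairwise:
18 XOR 3 = 17
17 XOR 16 = 1
1 XOR 15 = 14

14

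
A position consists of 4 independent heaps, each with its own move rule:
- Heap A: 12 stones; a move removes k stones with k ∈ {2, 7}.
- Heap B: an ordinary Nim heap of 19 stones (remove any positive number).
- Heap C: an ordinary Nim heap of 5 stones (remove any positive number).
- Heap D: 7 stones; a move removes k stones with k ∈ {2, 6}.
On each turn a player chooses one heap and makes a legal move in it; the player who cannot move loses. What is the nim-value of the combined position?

22

Grundy values for heap A (subtraction set {2, 7}):
k:     0  1  2  3  4  5  6  7  8  9 10 11 12
g(k):  0  0  1  1  0  0  1  1  2  0  0  1  1
So g(12) = 1.
Heap B is a plain Nim heap of size 19, so its Grundy value is 19.
Heap C is a plain Nim heap of size 5, so its Grundy value is 5.
Build the Grundy sequence for heap D with g(k) = mex{g(k−s) : s ∈ {2, 6}, s ≤ k}:
g(0) = mex{} = 0
g(1) = mex{} = 0
g(2) = mex{0} = 1
g(3) = mex{0} = 1
g(4) = mex{1} = 0
g(5) = mex{1} = 0
g(6) = mex{0} = 1
g(7) = mex{0} = 1
So g(7) = 1.
The value of a disjunctive sum is the nim-sum of the parts.
Combined value = 1 XOR 19 XOR 5 XOR 1 = 22.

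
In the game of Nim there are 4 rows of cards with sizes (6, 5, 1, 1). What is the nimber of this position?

In binary:
  110  (6)
  101  (5)
  001  (1)
  001  (1)
  ---
  011  (3)

3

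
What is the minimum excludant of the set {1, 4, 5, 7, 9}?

0 is not in the set, so the mex is 0.

0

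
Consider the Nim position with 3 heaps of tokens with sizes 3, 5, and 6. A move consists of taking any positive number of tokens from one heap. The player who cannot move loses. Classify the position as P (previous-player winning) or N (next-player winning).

Bitwise XOR of the heap sizes:
  011  (3)
  101  (5)
  110  (6)
  ---
  000  (0)
The nim-sum is 0, so this is a P-position: the player to move is in a losing position under optimal play.

P-position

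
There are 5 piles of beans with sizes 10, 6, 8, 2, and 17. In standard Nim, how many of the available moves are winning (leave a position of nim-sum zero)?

Nim-sum: 10 ⊕ 6 ⊕ 8 ⊕ 2 ⊕ 17 = 23.
The overall nim-sum is X = 23. A pile of size p has a winning move iff p XOR X < p (reduce it to p XOR X).
  10: 10 XOR 23 = 29 ≥ 10 — no move.
  6: 6 XOR 23 = 17 ≥ 6 — no move.
  8: 8 XOR 23 = 31 ≥ 8 — no move.
  2: 2 XOR 23 = 21 ≥ 2 — no move.
  17: 17 XOR 23 = 6 < 17 — winning move (to 6).
That gives 1 winning move.

1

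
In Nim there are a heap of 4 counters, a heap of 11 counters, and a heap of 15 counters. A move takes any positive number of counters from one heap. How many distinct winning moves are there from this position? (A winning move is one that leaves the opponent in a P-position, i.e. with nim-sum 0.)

0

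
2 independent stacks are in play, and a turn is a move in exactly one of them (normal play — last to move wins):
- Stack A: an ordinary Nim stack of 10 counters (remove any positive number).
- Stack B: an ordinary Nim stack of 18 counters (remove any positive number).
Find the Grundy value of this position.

Stack A is a plain Nim stack of size 10, so its Grundy value is 10.
Stack B is a plain Nim stack of size 18, so its Grundy value is 18.
The value of a disjunctive sum is the nim-sum of the parts.
Combined value = 10 XOR 18 = 24.

24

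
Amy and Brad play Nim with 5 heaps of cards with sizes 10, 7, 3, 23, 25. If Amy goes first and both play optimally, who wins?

Nim-sum: 10 ^ 7 ^ 3 ^ 23 ^ 25 = 0.
The nim-sum is 0, so this is a P-position: the player to move is in a losing position under optimal play; Amy is about to move from it and so loses — Brad wins.

Brad wins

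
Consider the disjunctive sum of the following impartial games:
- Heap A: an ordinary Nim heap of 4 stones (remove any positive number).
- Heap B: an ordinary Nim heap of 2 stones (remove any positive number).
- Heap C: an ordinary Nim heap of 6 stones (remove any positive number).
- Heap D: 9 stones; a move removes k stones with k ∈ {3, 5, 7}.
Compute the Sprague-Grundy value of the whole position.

Heap A is a plain Nim heap of size 4, so its Grundy value is 4.
Heap B is a plain Nim heap of size 2, so its Grundy value is 2.
Heap C is a plain Nim heap of size 6, so its Grundy value is 6.
For heap D, compute g(0), g(1), … with moves {3, 5, 7}:
g(0) = mex{} = 0
g(1) = mex{} = 0
g(2) = mex{} = 0
g(3) = mex{0} = 1
g(4) = mex{0} = 1
g(5) = mex{0} = 1
g(6) = mex{0,1} = 2
g(7) = mex{0,1} = 2
g(8) = mex{0,1} = 2
g(9) = mex{0,1,2} = 3
So g(9) = 3.
By the Sprague-Grundy theorem, the Grundy value of a sum of independent games is the XOR of the component values.
Combined value = 4 XOR 2 XOR 6 XOR 3 = 3.

3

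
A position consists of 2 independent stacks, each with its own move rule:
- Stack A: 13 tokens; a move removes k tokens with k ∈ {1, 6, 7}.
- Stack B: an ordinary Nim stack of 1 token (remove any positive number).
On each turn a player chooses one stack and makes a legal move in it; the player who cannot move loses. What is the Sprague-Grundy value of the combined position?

0

Grundy values for stack A (subtraction set {1, 6, 7}):
g(0) = mex{} = 0
g(1) = mex{0} = 1
g(2) = mex{1} = 0
g(3) = mex{0} = 1
g(4) = mex{1} = 0
g(5) = mex{0} = 1
g(6) = mex{0,1} = 2
g(7) = mex{0,1,2} = 3
g(8) = mex{0,1,3} = 2
g(9) = mex{0,1,2} = 3
g(10) = mex{0,1,3} = 2
g(11) = mex{0,1,2} = 3
g(12) = mex{1,2,3} = 0
g(13) = mex{0,2,3} = 1
So g(13) = 1.
Stack B is a plain Nim stack of size 1, so its Grundy value is 1.
The value of a disjunctive sum is the nim-sum of the parts.
Combined value = 1 XOR 1 = 0.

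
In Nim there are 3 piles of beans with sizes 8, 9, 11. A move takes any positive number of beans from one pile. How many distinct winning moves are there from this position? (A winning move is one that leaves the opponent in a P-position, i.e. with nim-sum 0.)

Nim-sum: 8 ^ 9 ^ 11 = 10.
The overall nim-sum is X = 10. A pile of size p has a winning move iff p XOR X < p (reduce it to p XOR X).
  8: 8 XOR 10 = 2 < 8 — winning move (to 2).
  9: 9 XOR 10 = 3 < 9 — winning move (to 3).
  11: 11 XOR 10 = 1 < 11 — winning move (to 1).
That gives 3 winning moves.

3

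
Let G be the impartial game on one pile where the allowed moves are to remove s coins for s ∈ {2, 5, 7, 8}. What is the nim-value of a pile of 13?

0

Compute g(0), g(1), … for moves {2, 5, 7, 8}:
k:     0  1  2  3  4  5  6  7  8  9 10 11 12 13
g(k):  0  0  1  1  0  2  1  3  2  2  0  3  1  0
So g(13) = 0.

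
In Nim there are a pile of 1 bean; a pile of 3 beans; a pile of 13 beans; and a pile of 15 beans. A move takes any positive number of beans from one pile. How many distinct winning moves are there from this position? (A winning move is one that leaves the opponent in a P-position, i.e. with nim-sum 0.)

0

Nim-sum: 1 XOR 3 XOR 13 XOR 15 = 0.
The nim-sum is already 0, so every move leaves a nonzero nim-sum — there are no winning moves.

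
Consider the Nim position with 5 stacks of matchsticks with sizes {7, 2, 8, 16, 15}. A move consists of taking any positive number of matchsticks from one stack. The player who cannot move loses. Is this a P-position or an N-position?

Bitwise XOR of the heap sizes:
  00111  (7)
  00010  (2)
  01000  (8)
  10000  (16)
  01111  (15)
  -----
  10010  (18)
The nim-sum is 18 ≠ 0, so this is an N-position: the player to move can win.

N-position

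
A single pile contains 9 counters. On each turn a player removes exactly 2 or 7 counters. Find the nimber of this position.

Grundy values for subtraction set {2, 7}:
g(0) = mex{} = 0
g(1) = mex{} = 0
g(2) = mex{0} = 1
g(3) = mex{0} = 1
g(4) = mex{1} = 0
g(5) = mex{1} = 0
g(6) = mex{0} = 1
g(7) = mex{0} = 1
g(8) = mex{0,1} = 2
g(9) = mex{1} = 0
So g(9) = 0.

0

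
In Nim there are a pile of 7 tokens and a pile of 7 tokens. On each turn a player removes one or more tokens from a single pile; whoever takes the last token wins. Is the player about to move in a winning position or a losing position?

Losing position

Compute the nim-sum pairwise:
7 XOR 7 = 0
The nim-sum is 0, so this is a P-position: the player to move is in a losing position under optimal play.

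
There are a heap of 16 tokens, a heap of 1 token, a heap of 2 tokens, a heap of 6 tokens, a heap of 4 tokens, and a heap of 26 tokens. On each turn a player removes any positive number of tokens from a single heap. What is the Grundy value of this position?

11

Bitwise XOR of the heap sizes:
  10000  (16)
  00001  (1)
  00010  (2)
  00110  (6)
  00100  (4)
  11010  (26)
  -----
  01011  (11)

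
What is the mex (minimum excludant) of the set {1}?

0

0 is not in the set, so the mex is 0.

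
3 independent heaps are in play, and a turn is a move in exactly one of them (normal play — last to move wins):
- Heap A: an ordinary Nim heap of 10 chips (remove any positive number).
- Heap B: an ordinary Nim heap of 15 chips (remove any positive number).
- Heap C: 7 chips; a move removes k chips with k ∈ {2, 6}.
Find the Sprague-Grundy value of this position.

Heap A is a plain Nim heap of size 10, so its Grundy value is 10.
Heap B is a plain Nim heap of size 15, so its Grundy value is 15.
For heap C, compute g(0), g(1), … with moves {2, 6}:
g(0) = mex{} = 0
g(1) = mex{} = 0
g(2) = mex{0} = 1
g(3) = mex{0} = 1
g(4) = mex{1} = 0
g(5) = mex{1} = 0
g(6) = mex{0} = 1
g(7) = mex{0} = 1
So g(7) = 1.
By the Sprague-Grundy theorem, the Grundy value of a sum of independent games is the XOR of the component values.
Combined value = 10 ⊕ 15 ⊕ 1 = 4.

4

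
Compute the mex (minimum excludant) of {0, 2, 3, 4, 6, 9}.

1

0 is in the set but 1 is not, so the mex is 1.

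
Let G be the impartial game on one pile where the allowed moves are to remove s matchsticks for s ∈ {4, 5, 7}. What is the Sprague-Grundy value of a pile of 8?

2

Compute g(0), g(1), … for moves {4, 5, 7}:
g(0) = mex{} = 0
g(1) = mex{} = 0
g(2) = mex{} = 0
g(3) = mex{} = 0
g(4) = mex{0} = 1
g(5) = mex{0} = 1
g(6) = mex{0} = 1
g(7) = mex{0} = 1
g(8) = mex{0,1} = 2
So g(8) = 2.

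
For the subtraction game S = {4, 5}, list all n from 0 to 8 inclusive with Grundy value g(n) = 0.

0, 1, 2, 3

Grundy values for subtraction set {4, 5}:
g(0) = mex{} = 0
g(1) = mex{} = 0
g(2) = mex{} = 0
g(3) = mex{} = 0
g(4) = mex{0} = 1
g(5) = mex{0} = 1
g(6) = mex{0} = 1
g(7) = mex{0} = 1
g(8) = mex{0,1} = 2
The P-positions (g = 0) in 0..8 are 0, 1, 2, 3.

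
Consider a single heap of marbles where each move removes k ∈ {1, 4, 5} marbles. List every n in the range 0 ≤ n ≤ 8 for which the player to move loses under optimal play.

0, 2, 8

Compute g(0), g(1), … for moves {1, 4, 5}:
g(0) = mex{} = 0
g(1) = mex{0} = 1
g(2) = mex{1} = 0
g(3) = mex{0} = 1
g(4) = mex{0,1} = 2
g(5) = mex{0,1,2} = 3
g(6) = mex{0,1,3} = 2
g(7) = mex{0,1,2} = 3
g(8) = mex{1,2,3} = 0
The P-positions (g = 0) in 0..8 are 0, 2, 8.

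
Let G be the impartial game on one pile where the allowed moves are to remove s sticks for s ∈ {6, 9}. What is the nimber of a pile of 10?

1

Build the Grundy sequence with g(k) = mex{g(k−s) : s ∈ {6, 9}, s ≤ k}:
k:     0  1  2  3  4  5  6  7  8  9 10
g(k):  0  0  0  0  0  0  1  1  1  1  1
So g(10) = 1.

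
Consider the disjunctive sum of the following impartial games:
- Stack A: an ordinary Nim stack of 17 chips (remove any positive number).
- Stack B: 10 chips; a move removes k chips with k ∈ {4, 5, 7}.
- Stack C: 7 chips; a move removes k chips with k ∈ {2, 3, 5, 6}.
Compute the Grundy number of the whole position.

Stack A is a plain Nim stack of size 17, so its Grundy value is 17.
For stack B, compute g(0), g(1), … with moves {4, 5, 7}:
g(0) = mex{} = 0
g(1) = mex{} = 0
g(2) = mex{} = 0
g(3) = mex{} = 0
g(4) = mex{0} = 1
g(5) = mex{0} = 1
g(6) = mex{0} = 1
g(7) = mex{0} = 1
g(8) = mex{0,1} = 2
g(9) = mex{0,1} = 2
g(10) = mex{0,1} = 2
So g(10) = 2.
Build the Grundy sequence for stack C with g(k) = mex{g(k−s) : s ∈ {2, 3, 5, 6}, s ≤ k}:
g(0) = mex{} = 0
g(1) = mex{} = 0
g(2) = mex{0} = 1
g(3) = mex{0} = 1
g(4) = mex{0,1} = 2
g(5) = mex{0,1} = 2
g(6) = mex{0,1,2} = 3
g(7) = mex{0,1,2} = 3
So g(7) = 3.
The value of a disjunctive sum is the nim-sum of the parts.
Combined value = 17 XOR 2 XOR 3 = 16.

16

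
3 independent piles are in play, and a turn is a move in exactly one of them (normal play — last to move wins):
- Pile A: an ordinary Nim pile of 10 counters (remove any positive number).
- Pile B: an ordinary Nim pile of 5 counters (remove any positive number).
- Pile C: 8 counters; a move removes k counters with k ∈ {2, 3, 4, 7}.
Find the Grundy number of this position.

Pile A is a plain Nim pile of size 10, so its Grundy value is 10.
Pile B is a plain Nim pile of size 5, so its Grundy value is 5.
For pile C, compute g(0), g(1), … with moves {2, 3, 4, 7}:
k:     0  1  2  3  4  5  6  7  8
g(k):  0  0  1  1  2  2  0  3  1
So g(8) = 1.
By the Sprague-Grundy theorem, the Grundy value of a sum of independent games is the XOR of the component values.
Combined value = 10 XOR 5 XOR 1 = 14.

14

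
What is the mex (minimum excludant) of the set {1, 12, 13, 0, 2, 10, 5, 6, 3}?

4

The values 0, 1, 2, 3 are all present; 4 is the first non-negative integer missing from the set.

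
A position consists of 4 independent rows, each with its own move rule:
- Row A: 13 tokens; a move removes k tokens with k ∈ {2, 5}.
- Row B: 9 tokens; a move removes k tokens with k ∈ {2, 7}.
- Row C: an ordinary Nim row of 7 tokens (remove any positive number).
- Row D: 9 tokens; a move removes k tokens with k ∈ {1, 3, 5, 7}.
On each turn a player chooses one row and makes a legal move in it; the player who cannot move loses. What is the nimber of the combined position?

Build the Grundy sequence for row A with g(k) = mex{g(k−s) : s ∈ {2, 5}, s ≤ k}:
k:     0  1  2  3  4  5  6  7  8  9 10 11 12 13
g(k):  0  0  1  1  0  2  1  0  0  1  1  0  2  1
So g(13) = 1.
For row B, compute g(0), g(1), … with moves {2, 7}:
k:     0  1  2  3  4  5  6  7  8  9
g(k):  0  0  1  1  0  0  1  1  2  0
So g(9) = 0.
Row C is a plain Nim row of size 7, so its Grundy value is 7.
Grundy values for row D (subtraction set {1, 3, 5, 7}):
g(0) = mex{} = 0
g(1) = mex{0} = 1
g(2) = mex{1} = 0
g(3) = mex{0} = 1
g(4) = mex{1} = 0
g(5) = mex{0} = 1
g(6) = mex{1} = 0
g(7) = mex{0} = 1
g(8) = mex{1} = 0
g(9) = mex{0} = 1
So g(9) = 1.
The value of a disjunctive sum is the nim-sum of the parts.
Combined value = 1 ⊕ 0 ⊕ 7 ⊕ 1 = 7.

7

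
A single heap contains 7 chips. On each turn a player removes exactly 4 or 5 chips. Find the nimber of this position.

Build the Grundy sequence with g(k) = mex{g(k−s) : s ∈ {4, 5}, s ≤ k}:
g(0) = mex{} = 0
g(1) = mex{} = 0
g(2) = mex{} = 0
g(3) = mex{} = 0
g(4) = mex{0} = 1
g(5) = mex{0} = 1
g(6) = mex{0} = 1
g(7) = mex{0} = 1
So g(7) = 1.

1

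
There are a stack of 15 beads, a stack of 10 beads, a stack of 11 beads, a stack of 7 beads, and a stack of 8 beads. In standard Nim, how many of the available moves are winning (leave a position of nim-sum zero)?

3

Bitwise XOR of the heap sizes:
  1111  (15)
  1010  (10)
  1011  (11)
  0111  (7)
  1000  (8)
  ----
  0001  (1)
The overall nim-sum is X = 1. A stack of size p has a winning move iff p XOR X < p (reduce it to p XOR X).
  15: 15 XOR 1 = 14 < 15 — winning move (to 14).
  10: 10 XOR 1 = 11 ≥ 10 — no move.
  11: 11 XOR 1 = 10 < 11 — winning move (to 10).
  7: 7 XOR 1 = 6 < 7 — winning move (to 6).
  8: 8 XOR 1 = 9 ≥ 8 — no move.
That gives 3 winning moves.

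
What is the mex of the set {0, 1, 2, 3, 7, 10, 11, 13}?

4

The values 0, 1, 2, 3 are all present; 4 is the first non-negative integer missing from the set.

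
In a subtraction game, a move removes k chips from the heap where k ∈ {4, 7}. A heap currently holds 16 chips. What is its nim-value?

1

Grundy values for subtraction set {4, 7}:
k:     0  1  2  3  4  5  6  7  8  9 10 11 12 13 14 15 16
g(k):  0  0  0  0  1  1  1  1  2  2  2  0  0  0  0  1  1
So g(16) = 1.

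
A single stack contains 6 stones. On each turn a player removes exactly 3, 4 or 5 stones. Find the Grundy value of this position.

Grundy values for subtraction set {3, 4, 5}:
k:     0  1  2  3  4  5  6
g(k):  0  0  0  1  1  1  2
So g(6) = 2.

2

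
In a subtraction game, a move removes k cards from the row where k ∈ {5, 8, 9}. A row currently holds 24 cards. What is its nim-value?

2

Build the Grundy sequence with g(k) = mex{g(k−s) : s ∈ {5, 8, 9}, s ≤ k}:
k:     0  1  2  3  4  5  6  7  8  9 10 11 12 13 14 15 16 17 18 19 20 21 22 23 24
g(k):  0  0  0  0  0  1  1  1  1  1  2  2  2  2  0  0  0  0  0  1  1  1  1  1  2
So g(24) = 2.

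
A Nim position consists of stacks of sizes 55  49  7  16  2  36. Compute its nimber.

55

Write each in binary and XOR column by column:
  110111  (55)
  110001  (49)
  000111  (7)
  010000  (16)
  000010  (2)
  100100  (36)
  ------
  110111  (55)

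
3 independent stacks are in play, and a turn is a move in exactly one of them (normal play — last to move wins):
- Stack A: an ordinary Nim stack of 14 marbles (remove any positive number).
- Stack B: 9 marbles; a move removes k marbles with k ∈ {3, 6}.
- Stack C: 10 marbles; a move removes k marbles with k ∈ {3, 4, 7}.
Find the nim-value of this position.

Stack A is a plain Nim stack of size 14, so its Grundy value is 14.
Grundy values for stack B (subtraction set {3, 6}):
g(0) = mex{} = 0
g(1) = mex{} = 0
g(2) = mex{} = 0
g(3) = mex{0} = 1
g(4) = mex{0} = 1
g(5) = mex{0} = 1
g(6) = mex{0,1} = 2
g(7) = mex{0,1} = 2
g(8) = mex{0,1} = 2
g(9) = mex{1,2} = 0
So g(9) = 0.
Build the Grundy sequence for stack C with g(k) = mex{g(k−s) : s ∈ {3, 4, 7}, s ≤ k}:
k:     0  1  2  3  4  5  6  7  8  9 10
g(k):  0  0  0  1  1  1  2  2  2  3  0
So g(10) = 0.
By the Sprague-Grundy theorem, the Grundy value of a sum of independent games is the XOR of the component values.
Combined value = 14 ⊕ 0 ⊕ 0 = 14.

14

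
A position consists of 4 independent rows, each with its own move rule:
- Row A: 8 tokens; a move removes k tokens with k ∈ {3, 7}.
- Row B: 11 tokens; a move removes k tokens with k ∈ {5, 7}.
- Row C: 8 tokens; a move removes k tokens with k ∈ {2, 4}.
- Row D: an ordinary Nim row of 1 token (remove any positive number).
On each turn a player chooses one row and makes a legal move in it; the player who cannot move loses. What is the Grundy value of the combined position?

0

Build the Grundy sequence for row A with g(k) = mex{g(k−s) : s ∈ {3, 7}, s ≤ k}:
k:     0  1  2  3  4  5  6  7  8
g(k):  0  0  0  1  1  1  0  2  2
So g(8) = 2.
Build the Grundy sequence for row B with g(k) = mex{g(k−s) : s ∈ {5, 7}, s ≤ k}:
g(0) = mex{} = 0
g(1) = mex{} = 0
g(2) = mex{} = 0
g(3) = mex{} = 0
g(4) = mex{} = 0
g(5) = mex{0} = 1
g(6) = mex{0} = 1
g(7) = mex{0} = 1
g(8) = mex{0} = 1
g(9) = mex{0} = 1
g(10) = mex{0,1} = 2
g(11) = mex{0,1} = 2
So g(11) = 2.
Grundy values for row C (subtraction set {2, 4}):
k:     0  1  2  3  4  5  6  7  8
g(k):  0  0  1  1  2  2  0  0  1
So g(8) = 1.
Row D is a plain Nim row of size 1, so its Grundy value is 1.
By the Sprague-Grundy theorem, the Grundy value of a sum of independent games is the XOR of the component values.
Combined value = 2 ⊕ 2 ⊕ 1 ⊕ 1 = 0.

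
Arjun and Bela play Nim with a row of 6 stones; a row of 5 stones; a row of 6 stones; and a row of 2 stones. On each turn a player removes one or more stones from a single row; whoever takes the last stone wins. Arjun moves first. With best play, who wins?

Nim-sum: 6 ^ 5 ^ 6 ^ 2 = 7.
The nim-sum is 7 ≠ 0, so this is an N-position: the player to move can win; Arjun has a winning move.

Arjun wins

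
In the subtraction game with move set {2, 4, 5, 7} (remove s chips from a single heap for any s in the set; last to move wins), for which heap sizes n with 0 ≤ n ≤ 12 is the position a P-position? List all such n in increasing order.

0, 1, 9, 10

Build the Grundy sequence with g(k) = mex{g(k−s) : s ∈ {2, 4, 5, 7}, s ≤ k}:
k:     0  1  2  3  4  5  6  7  8  9 10 11 12
g(k):  0  0  1  1  2  2  3  3  4  0  0  1  1
The P-positions (g = 0) in 0..12 are 0, 1, 9, 10.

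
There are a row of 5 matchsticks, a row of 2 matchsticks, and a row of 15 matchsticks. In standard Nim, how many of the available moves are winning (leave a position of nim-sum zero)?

Write each in binary and XOR column by column:
  0101  (5)
  0010  (2)
  1111  (15)
  ----
  1000  (8)
The overall nim-sum is X = 8. A row of size p has a winning move iff p XOR X < p (reduce it to p XOR X).
  5: 5 XOR 8 = 13 ≥ 5 — no move.
  2: 2 XOR 8 = 10 ≥ 2 — no move.
  15: 15 XOR 8 = 7 < 15 — winning move (to 7).
That gives 1 winning move.

1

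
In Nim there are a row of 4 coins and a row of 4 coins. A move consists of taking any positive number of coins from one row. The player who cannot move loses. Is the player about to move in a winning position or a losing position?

Losing position

Nim-sum: 4 XOR 4 = 0.
The nim-sum is 0, so this is a P-position: the player to move is in a losing position under optimal play.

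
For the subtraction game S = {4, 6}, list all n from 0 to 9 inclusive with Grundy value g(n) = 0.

0, 1, 2, 3

Build the Grundy sequence with g(k) = mex{g(k−s) : s ∈ {4, 6}, s ≤ k}:
g(0) = mex{} = 0
g(1) = mex{} = 0
g(2) = mex{} = 0
g(3) = mex{} = 0
g(4) = mex{0} = 1
g(5) = mex{0} = 1
g(6) = mex{0} = 1
g(7) = mex{0} = 1
g(8) = mex{0,1} = 2
g(9) = mex{0,1} = 2
The P-positions (g = 0) in 0..9 are 0, 1, 2, 3.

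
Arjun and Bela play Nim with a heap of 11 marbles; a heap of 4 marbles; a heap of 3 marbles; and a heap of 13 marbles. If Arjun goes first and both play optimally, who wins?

Arjun wins

Nim-sum: 11 ^ 4 ^ 3 ^ 13 = 1.
The nim-sum is 1 ≠ 0, so this is an N-position: the player to move can win; Arjun has a winning move.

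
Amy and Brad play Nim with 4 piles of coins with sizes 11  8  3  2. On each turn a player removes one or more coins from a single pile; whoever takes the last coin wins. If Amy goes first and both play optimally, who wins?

Amy wins

In binary:
  1011  (11)
  1000  (8)
  0011  (3)
  0010  (2)
  ----
  0010  (2)
The nim-sum is 2 ≠ 0, so this is an N-position: the player to move can win; Amy has a winning move.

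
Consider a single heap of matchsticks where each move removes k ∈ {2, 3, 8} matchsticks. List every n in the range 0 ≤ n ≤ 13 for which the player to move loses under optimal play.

Grundy values for subtraction set {2, 3, 8}:
g(0) = mex{} = 0
g(1) = mex{} = 0
g(2) = mex{0} = 1
g(3) = mex{0} = 1
g(4) = mex{0,1} = 2
g(5) = mex{1} = 0
g(6) = mex{1,2} = 0
g(7) = mex{0,2} = 1
g(8) = mex{0} = 1
g(9) = mex{0,1} = 2
g(10) = mex{1} = 0
g(11) = mex{1,2} = 0
g(12) = mex{0,2} = 1
g(13) = mex{0} = 1
The P-positions (g = 0) in 0..13 are 0, 1, 5, 6, 10, 11.

0, 1, 5, 6, 10, 11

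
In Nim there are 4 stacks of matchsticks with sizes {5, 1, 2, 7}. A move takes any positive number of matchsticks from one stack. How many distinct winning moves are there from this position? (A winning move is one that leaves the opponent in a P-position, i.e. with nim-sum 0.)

Write each in binary and XOR column by column:
  101  (5)
  001  (1)
  010  (2)
  111  (7)
  ---
  001  (1)
The overall nim-sum is X = 1. A stack of size p has a winning move iff p XOR X < p (reduce it to p XOR X).
  5: 5 XOR 1 = 4 < 5 — winning move (to 4).
  1: 1 XOR 1 = 0 < 1 — winning move (to 0).
  2: 2 XOR 1 = 3 ≥ 2 — no move.
  7: 7 XOR 1 = 6 < 7 — winning move (to 6).
That gives 3 winning moves.

3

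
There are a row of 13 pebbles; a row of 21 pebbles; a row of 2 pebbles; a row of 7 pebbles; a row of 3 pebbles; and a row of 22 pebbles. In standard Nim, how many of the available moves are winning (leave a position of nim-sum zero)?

In binary:
  01101  (13)
  10101  (21)
  00010  (2)
  00111  (7)
  00011  (3)
  10110  (22)
  -----
  01000  (8)
The overall nim-sum is X = 8. A row of size p has a winning move iff p XOR X < p (reduce it to p XOR X).
  13: 13 XOR 8 = 5 < 13 — winning move (to 5).
  21: 21 XOR 8 = 29 ≥ 21 — no move.
  2: 2 XOR 8 = 10 ≥ 2 — no move.
  7: 7 XOR 8 = 15 ≥ 7 — no move.
  3: 3 XOR 8 = 11 ≥ 3 — no move.
  22: 22 XOR 8 = 30 ≥ 22 — no move.
That gives 1 winning move.

1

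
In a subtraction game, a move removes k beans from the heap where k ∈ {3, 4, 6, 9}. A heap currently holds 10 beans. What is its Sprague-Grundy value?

3

Grundy values for subtraction set {3, 4, 6, 9}:
g(0) = mex{} = 0
g(1) = mex{} = 0
g(2) = mex{} = 0
g(3) = mex{0} = 1
g(4) = mex{0} = 1
g(5) = mex{0} = 1
g(6) = mex{0,1} = 2
g(7) = mex{0,1} = 2
g(8) = mex{0,1} = 2
g(9) = mex{0,1,2} = 3
g(10) = mex{0,1,2} = 3
So g(10) = 3.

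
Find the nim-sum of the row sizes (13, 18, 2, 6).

Nim-sum: 13 ⊕ 18 ⊕ 2 ⊕ 6 = 27.

27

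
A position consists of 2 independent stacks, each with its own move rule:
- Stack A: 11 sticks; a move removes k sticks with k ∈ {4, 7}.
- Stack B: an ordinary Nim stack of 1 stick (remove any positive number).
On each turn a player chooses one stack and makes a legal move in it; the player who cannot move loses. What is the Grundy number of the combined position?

Build the Grundy sequence for stack A with g(k) = mex{g(k−s) : s ∈ {4, 7}, s ≤ k}:
k:     0  1  2  3  4  5  6  7  8  9 10 11
g(k):  0  0  0  0  1  1  1  1  2  2  2  0
So g(11) = 0.
Stack B is a plain Nim stack of size 1, so its Grundy value is 1.
By the Sprague-Grundy theorem, the Grundy value of a sum of independent games is the XOR of the component values.
Combined value = 0 XOR 1 = 1.

1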